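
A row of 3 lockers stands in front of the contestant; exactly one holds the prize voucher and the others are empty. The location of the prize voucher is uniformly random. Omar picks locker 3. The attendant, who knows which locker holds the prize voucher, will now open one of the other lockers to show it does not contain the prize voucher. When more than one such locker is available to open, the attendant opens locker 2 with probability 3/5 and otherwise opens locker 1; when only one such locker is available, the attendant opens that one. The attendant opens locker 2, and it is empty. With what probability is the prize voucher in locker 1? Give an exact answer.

Consider each possible location of the prize voucher in turn.
If it is in locker 1 (prior 1/3): only locker 2 is available, probability 1; weight (1/3)·1 = 1/3.
If it is in locker 2 (prior 1/3): the attendant opened locker 2, so this case is ruled out; weight (1/3)·0 = 0.
If it is in locker 3 (prior 1/3): locker 2 is available, opened with probability 3/5; weight (1/3)·(3/5) = 1/5.
The weights sum to 8/15.
So P(the prize voucher in locker 1 | the attendant opened locker 2) = (1/3) / (8/15) = 5/8.

5/8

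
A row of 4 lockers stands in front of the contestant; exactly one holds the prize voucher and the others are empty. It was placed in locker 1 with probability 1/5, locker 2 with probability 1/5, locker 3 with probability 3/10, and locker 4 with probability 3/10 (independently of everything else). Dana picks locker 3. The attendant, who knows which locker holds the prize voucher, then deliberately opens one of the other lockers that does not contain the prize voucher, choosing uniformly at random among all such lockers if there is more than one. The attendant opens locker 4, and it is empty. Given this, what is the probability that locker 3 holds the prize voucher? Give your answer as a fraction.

Condition on the true location of the prize voucher.
If it is in either of lockers 1 and 2 (prior 1/5 each): the attendant has 2 equally likely choices, so probability 1/2; weight (1/5)·(1/2) = 1/10 each.
If it is in locker 3 (prior 3/10): the attendant has 3 equally likely choices, so probability 1/3; weight (3/10)·(1/3) = 1/10.
If it is in locker 4 (prior 3/10): the attendant opened locker 4, so this case is ruled out; weight (3/10)·0 = 0.
The weights sum to 3/10.
So P(the prize voucher in locker 3 | the attendant opened locker 4) = (1/10) / (3/10) = 1/3.

1/3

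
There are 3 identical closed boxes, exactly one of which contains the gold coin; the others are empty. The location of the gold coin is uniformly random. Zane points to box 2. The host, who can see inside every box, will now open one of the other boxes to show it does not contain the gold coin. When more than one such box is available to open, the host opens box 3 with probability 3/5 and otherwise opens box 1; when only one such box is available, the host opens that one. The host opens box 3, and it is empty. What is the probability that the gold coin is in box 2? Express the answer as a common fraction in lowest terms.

Consider each possible location of the gold coin in turn.
If it is in box 1 (prior 1/3): only box 3 is available, probability 1; weight (1/3)·1 = 1/3.
If it is in box 2 (prior 1/3): box 3 is available, opened with probability 3/5; weight (1/3)·(3/5) = 1/5.
If it is in box 3 (prior 1/3): the host opened box 3, so this case is ruled out; weight (1/3)·0 = 0.
The weights sum to 8/15.
So P(the gold coin in box 2 | the host opened box 3) = (1/5) / (8/15) = 3/8.

3/8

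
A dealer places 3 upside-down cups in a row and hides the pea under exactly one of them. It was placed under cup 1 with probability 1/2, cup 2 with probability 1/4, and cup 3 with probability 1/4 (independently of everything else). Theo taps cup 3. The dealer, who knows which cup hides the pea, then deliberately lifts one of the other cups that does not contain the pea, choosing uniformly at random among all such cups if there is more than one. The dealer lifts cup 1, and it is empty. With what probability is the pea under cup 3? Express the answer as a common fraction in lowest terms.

Condition on the true location of the pea.
If it is under cup 1 (prior 1/2): the dealer opened cup 1, so this case is ruled out; weight (1/2)·0 = 0.
If it is under cup 2 (prior 1/4): the dealer has no choice, probability 1; weight (1/4)·1 = 1/4.
If it is under cup 3 (prior 1/4): the dealer has 2 equally likely choices, so probability 1/2; weight (1/4)·(1/2) = 1/8.
The weights sum to 3/8.
So P(the pea under cup 3 | the dealer opened cup 1) = (1/8) / (3/8) = 1/3.

1/3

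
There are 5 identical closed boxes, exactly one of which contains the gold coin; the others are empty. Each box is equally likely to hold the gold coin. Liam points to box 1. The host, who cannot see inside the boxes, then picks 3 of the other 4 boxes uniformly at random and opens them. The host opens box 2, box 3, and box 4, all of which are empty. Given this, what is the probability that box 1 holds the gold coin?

Consider each possible location of the gold coin in turn.
If it is in either of boxes 1 and 5 (prior 1/5 each): the host picks exactly this set with probability 1/4 regardless, and none is the prize; weight (1/5)·(1/4) = 1/20 each.
If it is in any of boxes 2, 3, and 4 (prior 1/5 each): that box was opened and seen not to hold the prize — ruled out; weight (1/5)·0 = 0 each.
The weights sum to 1/10.
So P(the gold coin in box 1 | the host opened box 2, box 3, and box 4) = (1/20) / (1/10) = 1/2.

1/2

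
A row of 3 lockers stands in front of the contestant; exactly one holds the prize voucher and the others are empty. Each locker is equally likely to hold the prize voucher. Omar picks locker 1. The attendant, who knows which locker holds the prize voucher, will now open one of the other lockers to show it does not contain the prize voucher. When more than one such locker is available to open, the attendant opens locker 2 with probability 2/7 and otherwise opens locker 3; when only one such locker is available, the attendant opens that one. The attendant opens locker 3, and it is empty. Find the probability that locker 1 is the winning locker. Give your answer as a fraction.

5/12

Condition on the true location of the prize voucher.
If it is in locker 1 (prior 1/3): locker 2 is available but not opened, probability 5/7; weight (1/3)·(5/7) = 5/21.
If it is in locker 2 (prior 1/3): only locker 3 is available, probability 1; weight (1/3)·1 = 1/3.
If it is in locker 3 (prior 1/3): the attendant opened locker 3, so this case is ruled out; weight (1/3)·0 = 0.
The weights sum to 4/7.
So P(the prize voucher in locker 1 | the attendant opened locker 3) = (5/21) / (4/7) = 5/12.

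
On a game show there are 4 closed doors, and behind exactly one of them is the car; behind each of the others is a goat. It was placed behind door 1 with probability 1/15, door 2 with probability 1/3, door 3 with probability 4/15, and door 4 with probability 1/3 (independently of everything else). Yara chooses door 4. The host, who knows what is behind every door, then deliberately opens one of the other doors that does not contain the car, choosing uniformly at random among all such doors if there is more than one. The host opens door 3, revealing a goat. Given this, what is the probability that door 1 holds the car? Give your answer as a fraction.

Consider each possible location of the car in turn.
If it is behind door 1 (prior 1/15): the host has 2 equally likely choices, so probability 1/2; weight (1/15)·(1/2) = 1/30.
If it is behind door 2 (prior 1/3): the host has 2 equally likely choices, so probability 1/2; weight (1/3)·(1/2) = 1/6.
If it is behind door 3 (prior 4/15): the host opened door 3, so this case is ruled out; weight (4/15)·0 = 0.
If it is behind door 4 (prior 1/3): the host has 3 equally likely choices, so probability 1/3; weight (1/3)·(1/3) = 1/9.
The weights sum to 14/45.
So P(the car behind door 1 | the host opened door 3) = (1/30) / (14/45) = 3/28.

3/28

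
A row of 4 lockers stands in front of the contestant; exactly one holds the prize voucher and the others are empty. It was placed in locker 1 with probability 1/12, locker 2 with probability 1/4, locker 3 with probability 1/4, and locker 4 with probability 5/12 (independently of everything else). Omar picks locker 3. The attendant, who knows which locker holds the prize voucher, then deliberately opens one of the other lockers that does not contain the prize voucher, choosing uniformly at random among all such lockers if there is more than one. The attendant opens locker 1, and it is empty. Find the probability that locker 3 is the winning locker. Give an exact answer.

1/5

Condition on the true location of the prize voucher.
If it is in locker 1 (prior 1/12): the attendant opened locker 1, so this case is ruled out; weight (1/12)·0 = 0.
If it is in locker 2 (prior 1/4): the attendant has 2 equally likely choices, so probability 1/2; weight (1/4)·(1/2) = 1/8.
If it is in locker 3 (prior 1/4): the attendant has 3 equally likely choices, so probability 1/3; weight (1/4)·(1/3) = 1/12.
If it is in locker 4 (prior 5/12): the attendant has 2 equally likely choices, so probability 1/2; weight (5/12)·(1/2) = 5/24.
The weights sum to 5/12.
So P(the prize voucher in locker 3 | the attendant opened locker 1) = (1/12) / (5/12) = 1/5.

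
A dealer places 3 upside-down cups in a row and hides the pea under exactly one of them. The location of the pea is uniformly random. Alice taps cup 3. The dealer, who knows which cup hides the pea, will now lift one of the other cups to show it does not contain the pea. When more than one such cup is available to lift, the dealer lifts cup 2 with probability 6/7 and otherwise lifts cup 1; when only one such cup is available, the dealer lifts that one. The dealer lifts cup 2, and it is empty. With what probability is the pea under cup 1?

7/13

Apply Bayes' rule, conditioning on where the pea actually is.
If it is under cup 1 (prior 1/3): only cup 2 is available, probability 1; weight (1/3)·1 = 1/3.
If it is under cup 2 (prior 1/3): the dealer opened cup 2, so this case is ruled out; weight (1/3)·0 = 0.
If it is under cup 3 (prior 1/3): cup 2 is available, opened with probability 6/7; weight (1/3)·(6/7) = 2/7.
The weights sum to 13/21.
So P(the pea under cup 1 | the dealer opened cup 2) = (1/3) / (13/21) = 7/13.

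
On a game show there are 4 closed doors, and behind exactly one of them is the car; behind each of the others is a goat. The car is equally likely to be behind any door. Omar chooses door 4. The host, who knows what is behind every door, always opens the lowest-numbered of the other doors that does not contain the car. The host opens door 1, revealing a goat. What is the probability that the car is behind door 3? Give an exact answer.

Consider each possible location of the car in turn.
If it is behind door 1 (prior 1/4): the host opened door 1, so this case is ruled out; weight (1/4)·0 = 0.
If it is behind any of doors 2, 3, and 4 (prior 1/4 each): door 1 is the lowest-numbered option available, probability 1; weight (1/4)·1 = 1/4 each.
The weights sum to 3/4.
So P(the car behind door 3 | the host opened door 1) = (1/4) / (3/4) = 1/3.

1/3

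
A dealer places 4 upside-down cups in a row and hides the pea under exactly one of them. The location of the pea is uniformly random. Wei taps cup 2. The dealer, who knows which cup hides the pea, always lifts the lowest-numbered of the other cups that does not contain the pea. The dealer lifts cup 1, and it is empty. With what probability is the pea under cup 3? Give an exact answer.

1/3

Apply Bayes' rule, conditioning on where the pea actually is.
If it is under cup 1 (prior 1/4): the dealer opened cup 1, so this case is ruled out; weight (1/4)·0 = 0.
If it is under any of cups 2, 3, and 4 (prior 1/4 each): cup 1 is the lowest-numbered option available, probability 1; weight (1/4)·1 = 1/4 each.
The weights sum to 3/4.
So P(the pea under cup 3 | the dealer opened cup 1) = (1/4) / (3/4) = 1/3.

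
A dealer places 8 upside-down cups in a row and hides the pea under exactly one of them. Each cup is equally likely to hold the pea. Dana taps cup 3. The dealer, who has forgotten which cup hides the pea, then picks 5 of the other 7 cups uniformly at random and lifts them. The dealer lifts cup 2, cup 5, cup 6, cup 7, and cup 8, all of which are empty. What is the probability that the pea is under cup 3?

1/3

Because the dealer chose which cups to lift without knowing where the pea is, the choice is independent of the prize location. Learning that none of the 5 opened cups holds the pea simply rules out those 5 locations and leaves the remaining 3 cups still equally likely by symmetry.
So P(the pea under cup 3) = 1/3.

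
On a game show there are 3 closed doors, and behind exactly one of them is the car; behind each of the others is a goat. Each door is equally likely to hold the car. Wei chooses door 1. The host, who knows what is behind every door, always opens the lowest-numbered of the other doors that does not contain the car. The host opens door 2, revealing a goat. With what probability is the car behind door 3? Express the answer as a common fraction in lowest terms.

Apply Bayes' rule, conditioning on where the car actually is.
If it is behind either of doors 1 and 3 (prior 1/3 each): door 2 is the lowest-numbered option available, probability 1; weight (1/3)·1 = 1/3 each.
If it is behind door 2 (prior 1/3): the host opened door 2, so this case is ruled out; weight (1/3)·0 = 0.
The weights sum to 2/3.
So P(the car behind door 3 | the host opened door 2) = (1/3) / (2/3) = 1/2.

1/2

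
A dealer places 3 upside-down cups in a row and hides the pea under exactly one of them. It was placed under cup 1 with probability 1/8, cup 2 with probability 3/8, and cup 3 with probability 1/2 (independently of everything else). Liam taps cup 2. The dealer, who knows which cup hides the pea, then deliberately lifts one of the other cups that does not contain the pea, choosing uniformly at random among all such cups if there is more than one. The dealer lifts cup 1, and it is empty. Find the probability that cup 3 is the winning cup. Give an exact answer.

Apply Bayes' rule, conditioning on where the pea actually is.
If it is under cup 1 (prior 1/8): the dealer opened cup 1, so this case is ruled out; weight (1/8)·0 = 0.
If it is under cup 2 (prior 3/8): the dealer has 2 equally likely choices, so probability 1/2; weight (3/8)·(1/2) = 3/16.
If it is under cup 3 (prior 1/2): the dealer has no choice, probability 1; weight (1/2)·1 = 1/2.
The weights sum to 11/16.
So P(the pea under cup 3 | the dealer opened cup 1) = (1/2) / (11/16) = 8/11.

8/11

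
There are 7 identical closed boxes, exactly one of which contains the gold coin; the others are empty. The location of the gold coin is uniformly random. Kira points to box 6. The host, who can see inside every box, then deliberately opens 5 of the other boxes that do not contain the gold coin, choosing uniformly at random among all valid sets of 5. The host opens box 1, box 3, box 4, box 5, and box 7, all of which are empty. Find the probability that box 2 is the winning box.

Condition on the true location of the gold coin.
If it is in any of boxes 1, 3, 4, 5, and 7 (prior 1/7 each): that box was opened and seen not to hold the prize — ruled out; weight (1/7)·0 = 0 each.
If it is in box 2 (prior 1/7): the host has no choice, probability 1; weight (1/7)·1 = 1/7.
If it is in box 6 (prior 1/7): the host has 6 equally likely choices, so probability 1/6; weight (1/7)·(1/6) = 1/42.
The weights sum to 1/6.
So P(the gold coin in box 2 | the host opened box 1, box 3, box 4, box 5, and box 7) = (1/7) / (1/6) = 6/7.

6/7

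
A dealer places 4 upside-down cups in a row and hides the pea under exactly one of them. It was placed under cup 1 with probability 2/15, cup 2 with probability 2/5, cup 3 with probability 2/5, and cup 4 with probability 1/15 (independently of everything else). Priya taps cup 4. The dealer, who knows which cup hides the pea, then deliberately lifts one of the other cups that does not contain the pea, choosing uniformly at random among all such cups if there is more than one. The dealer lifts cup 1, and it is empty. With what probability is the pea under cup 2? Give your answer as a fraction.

9/19

Apply Bayes' rule, conditioning on where the pea actually is.
If it is under cup 1 (prior 2/15): the dealer opened cup 1, so this case is ruled out; weight (2/15)·0 = 0.
If it is under either of cups 2 and 3 (prior 2/5 each): the dealer has 2 equally likely choices, so probability 1/2; weight (2/5)·(1/2) = 1/5 each.
If it is under cup 4 (prior 1/15): the dealer has 3 equally likely choices, so probability 1/3; weight (1/15)·(1/3) = 1/45.
The weights sum to 19/45.
So P(the pea under cup 2 | the dealer opened cup 1) = (1/5) / (19/45) = 9/19.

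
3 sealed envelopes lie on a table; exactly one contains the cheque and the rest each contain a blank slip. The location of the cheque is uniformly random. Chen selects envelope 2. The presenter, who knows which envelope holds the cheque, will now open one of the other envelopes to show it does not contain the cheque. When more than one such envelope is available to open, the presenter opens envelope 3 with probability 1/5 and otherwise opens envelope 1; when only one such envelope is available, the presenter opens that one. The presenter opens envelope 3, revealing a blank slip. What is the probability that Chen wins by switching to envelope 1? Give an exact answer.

Apply Bayes' rule, conditioning on where the cheque actually is.
If it is in envelope 1 (prior 1/3): only envelope 3 is available, probability 1; weight (1/3)·1 = 1/3.
If it is in envelope 2 (prior 1/3): envelope 3 is available, opened with probability 1/5; weight (1/3)·(1/5) = 1/15.
If it is in envelope 3 (prior 1/3): the presenter opened envelope 3, so this case is ruled out; weight (1/3)·0 = 0.
The weights sum to 2/5.
So P(the cheque in envelope 1 | the presenter opened envelope 3) = (1/3) / (2/5) = 5/6.

5/6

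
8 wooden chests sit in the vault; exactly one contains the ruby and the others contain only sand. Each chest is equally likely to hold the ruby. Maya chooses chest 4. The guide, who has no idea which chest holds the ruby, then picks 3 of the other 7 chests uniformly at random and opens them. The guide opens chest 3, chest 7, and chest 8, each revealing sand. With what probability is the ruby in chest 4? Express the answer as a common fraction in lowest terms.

Apply Bayes' rule, conditioning on where the ruby actually is.
If it is in any of chests 1, 2, 4, 5, and 6 (prior 1/8 each): the guide picks exactly this set with probability 1/35 regardless, and none is the prize; weight (1/8)·(1/35) = 1/280 each.
If it is in any of chests 3, 7, and 8 (prior 1/8 each): that chest was opened and seen not to hold the prize — ruled out; weight (1/8)·0 = 0 each.
The weights sum to 1/56.
So P(the ruby in chest 4 | the guide opened chest 3, chest 7, and chest 8) = (1/280) / (1/56) = 1/5.

1/5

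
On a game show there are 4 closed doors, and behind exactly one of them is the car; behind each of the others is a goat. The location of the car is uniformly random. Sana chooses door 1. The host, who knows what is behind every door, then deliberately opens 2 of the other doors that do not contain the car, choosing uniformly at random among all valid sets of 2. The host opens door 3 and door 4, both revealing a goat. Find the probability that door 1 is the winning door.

1/4

Condition on the true location of the car.
If it is behind door 1 (prior 1/4): the host has 3 equally likely choices, so probability 1/3; weight (1/4)·(1/3) = 1/12.
If it is behind door 2 (prior 1/4): the host has no choice, probability 1; weight (1/4)·1 = 1/4.
If it is behind either of doors 3 and 4 (prior 1/4 each): that door was opened and seen not to hold the prize — ruled out; weight (1/4)·0 = 0 each.
The weights sum to 1/3.
So P(the car behind door 1 | the host opened door 3 and door 4) = (1/12) / (1/3) = 1/4.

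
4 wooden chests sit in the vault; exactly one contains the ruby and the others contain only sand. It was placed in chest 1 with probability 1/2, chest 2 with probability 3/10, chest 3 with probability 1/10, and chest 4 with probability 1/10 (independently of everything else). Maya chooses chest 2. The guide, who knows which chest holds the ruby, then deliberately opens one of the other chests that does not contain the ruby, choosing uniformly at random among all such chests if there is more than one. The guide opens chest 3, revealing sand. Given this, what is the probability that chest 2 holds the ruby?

Consider each possible location of the ruby in turn.
If it is in chest 1 (prior 1/2): the guide has 2 equally likely choices, so probability 1/2; weight (1/2)·(1/2) = 1/4.
If it is in chest 2 (prior 3/10): the guide has 3 equally likely choices, so probability 1/3; weight (3/10)·(1/3) = 1/10.
If it is in chest 3 (prior 1/10): the guide opened chest 3, so this case is ruled out; weight (1/10)·0 = 0.
If it is in chest 4 (prior 1/10): the guide has 2 equally likely choices, so probability 1/2; weight (1/10)·(1/2) = 1/20.
The weights sum to 2/5.
So P(the ruby in chest 2 | the guide opened chest 3) = (1/10) / (2/5) = 1/4.

1/4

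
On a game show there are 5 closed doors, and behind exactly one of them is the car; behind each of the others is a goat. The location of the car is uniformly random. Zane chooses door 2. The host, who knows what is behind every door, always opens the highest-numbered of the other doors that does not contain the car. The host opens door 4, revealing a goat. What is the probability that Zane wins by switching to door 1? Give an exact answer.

0

Condition on the true location of the car.
If it is behind any of doors 1, 2, and 3 (prior 1/5 each): the host would have opened door 5 instead, probability 0; weight (1/5)·0 = 0 each.
If it is behind door 4 (prior 1/5): the host opened door 4, so this case is ruled out; weight (1/5)·0 = 0.
If it is behind door 5 (prior 1/5): door 4 is the highest-numbered option available, probability 1; weight (1/5)·1 = 1/5.
The weights sum to 1/5.
So P(the car behind door 1 | the host opened door 4) = 0 / (1/5) = 0.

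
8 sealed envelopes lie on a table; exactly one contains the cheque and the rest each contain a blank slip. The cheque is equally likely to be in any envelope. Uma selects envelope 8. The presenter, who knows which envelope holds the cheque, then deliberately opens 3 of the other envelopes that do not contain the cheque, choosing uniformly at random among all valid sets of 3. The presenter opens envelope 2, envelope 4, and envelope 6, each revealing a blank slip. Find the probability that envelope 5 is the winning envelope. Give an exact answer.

Consider each possible location of the cheque in turn.
If it is in any of envelopes 1, 3, 5, and 7 (prior 1/8 each): the presenter has 20 equally likely choices, so probability 1/20; weight (1/8)·(1/20) = 1/160 each.
If it is in any of envelopes 2, 4, and 6 (prior 1/8 each): that envelope was opened and seen not to hold the prize — ruled out; weight (1/8)·0 = 0 each.
If it is in envelope 8 (prior 1/8): the presenter has 35 equally likely choices, so probability 1/35; weight (1/8)·(1/35) = 1/280.
The weights sum to 1/35.
So P(the cheque in envelope 5 | the presenter opened envelope 2, envelope 4, and envelope 6) = (1/160) / (1/35) = 7/32.

7/32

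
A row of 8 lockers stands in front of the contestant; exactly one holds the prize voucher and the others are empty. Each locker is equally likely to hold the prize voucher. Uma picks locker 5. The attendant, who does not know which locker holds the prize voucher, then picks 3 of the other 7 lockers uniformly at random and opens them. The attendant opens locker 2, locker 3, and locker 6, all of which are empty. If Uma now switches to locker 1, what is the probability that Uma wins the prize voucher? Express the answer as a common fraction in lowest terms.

Because the attendant chose which lockers to open without knowing where the prize voucher is, the choice is independent of the prize location. Learning that none of the 3 opened lockers holds the prize voucher simply rules out those 3 locations and leaves the remaining 5 lockers still equally likely by symmetry.
So P(the prize voucher in locker 1) = 1/5.

1/5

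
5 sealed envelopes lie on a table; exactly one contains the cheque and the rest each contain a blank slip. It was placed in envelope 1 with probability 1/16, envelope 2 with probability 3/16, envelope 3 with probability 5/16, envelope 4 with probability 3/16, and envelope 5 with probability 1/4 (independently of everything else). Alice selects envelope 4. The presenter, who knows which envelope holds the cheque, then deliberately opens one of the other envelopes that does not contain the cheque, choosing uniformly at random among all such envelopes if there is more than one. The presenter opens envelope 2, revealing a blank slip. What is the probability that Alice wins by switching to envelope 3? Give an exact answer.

20/49

Condition on the true location of the cheque.
If it is in envelope 1 (prior 1/16): the presenter has 3 equally likely choices, so probability 1/3; weight (1/16)·(1/3) = 1/48.
If it is in envelope 2 (prior 3/16): the presenter opened envelope 2, so this case is ruled out; weight (3/16)·0 = 0.
If it is in envelope 3 (prior 5/16): the presenter has 3 equally likely choices, so probability 1/3; weight (5/16)·(1/3) = 5/48.
If it is in envelope 4 (prior 3/16): the presenter has 4 equally likely choices, so probability 1/4; weight (3/16)·(1/4) = 3/64.
If it is in envelope 5 (prior 1/4): the presenter has 3 equally likely choices, so probability 1/3; weight (1/4)·(1/3) = 1/12.
The weights sum to 49/192.
So P(the cheque in envelope 3 | the presenter opened envelope 2) = (5/48) / (49/192) = 20/49.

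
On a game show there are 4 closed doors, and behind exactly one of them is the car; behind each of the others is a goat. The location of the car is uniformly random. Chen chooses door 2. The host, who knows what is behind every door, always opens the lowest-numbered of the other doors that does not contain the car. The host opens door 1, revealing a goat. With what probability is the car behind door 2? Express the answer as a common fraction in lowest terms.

1/3

Condition on the true location of the car.
If it is behind door 1 (prior 1/4): the host opened door 1, so this case is ruled out; weight (1/4)·0 = 0.
If it is behind any of doors 2, 3, and 4 (prior 1/4 each): door 1 is the lowest-numbered option available, probability 1; weight (1/4)·1 = 1/4 each.
The weights sum to 3/4.
So P(the car behind door 2 | the host opened door 1) = (1/4) / (3/4) = 1/3.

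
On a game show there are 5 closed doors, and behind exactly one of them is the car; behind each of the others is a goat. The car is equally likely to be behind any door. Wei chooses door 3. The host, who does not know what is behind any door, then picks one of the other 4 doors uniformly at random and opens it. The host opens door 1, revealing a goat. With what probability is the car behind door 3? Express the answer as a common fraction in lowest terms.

1/4

Consider each possible location of the car in turn.
If it is behind door 1 (prior 1/5): the host opened door 1, so this case is ruled out; weight (1/5)·0 = 0.
If it is behind any of doors 2, 3, 4, and 5 (prior 1/5 each): the host picks door 1 with probability 1/4 regardless, and it is not the prize; weight (1/5)·(1/4) = 1/20 each.
The weights sum to 1/5.
So P(the car behind door 3 | the host opened door 1) = (1/20) / (1/5) = 1/4.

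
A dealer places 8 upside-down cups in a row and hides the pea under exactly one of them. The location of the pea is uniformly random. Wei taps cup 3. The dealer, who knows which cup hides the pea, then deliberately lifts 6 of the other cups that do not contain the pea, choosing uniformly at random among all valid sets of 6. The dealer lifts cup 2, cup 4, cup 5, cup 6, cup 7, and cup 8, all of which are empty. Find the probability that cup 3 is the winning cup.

Apply Bayes' rule, conditioning on where the pea actually is.
If it is under cup 1 (prior 1/8): the dealer has no choice, probability 1; weight (1/8)·1 = 1/8.
If it is under any of cups 2, 4, 5, 6, 7, and 8 (prior 1/8 each): that cup was opened and seen not to hold the prize — ruled out; weight (1/8)·0 = 0 each.
If it is under cup 3 (prior 1/8): the dealer has 7 equally likely choices, so probability 1/7; weight (1/8)·(1/7) = 1/56.
The weights sum to 1/7.
So P(the pea under cup 3 | the dealer opened cup 2, cup 4, cup 5, cup 6, cup 7, and cup 8) = (1/56) / (1/7) = 1/8.

1/8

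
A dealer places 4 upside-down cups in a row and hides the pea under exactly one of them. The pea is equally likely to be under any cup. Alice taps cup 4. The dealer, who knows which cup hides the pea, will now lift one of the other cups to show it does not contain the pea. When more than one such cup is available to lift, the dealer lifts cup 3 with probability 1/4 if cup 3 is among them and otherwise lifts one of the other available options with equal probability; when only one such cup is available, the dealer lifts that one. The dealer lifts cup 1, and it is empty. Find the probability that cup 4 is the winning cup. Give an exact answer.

3/13

Apply Bayes' rule, conditioning on where the pea actually is.
If it is under cup 1 (prior 1/4): the dealer opened cup 1, so this case is ruled out; weight (1/4)·0 = 0.
If it is under cup 2 (prior 1/4): cup 3 is available but not opened, probability 3/4; weight (1/4)·(3/4) = 3/16.
If it is under cup 3 (prior 1/4): cup 3 holds the prize so is unavailable; the dealer chooses uniformly among the 2 others, probability 1/2; weight (1/4)·(1/2) = 1/8.
If it is under cup 4 (prior 1/4): cup 3 is available but not opened; cup 1 gets probability (1 − 1/4)/2 = 3/8; weight (1/4)·(3/8) = 3/32.
The weights sum to 13/32.
So P(the pea under cup 4 | the dealer opened cup 1) = (3/32) / (13/32) = 3/13.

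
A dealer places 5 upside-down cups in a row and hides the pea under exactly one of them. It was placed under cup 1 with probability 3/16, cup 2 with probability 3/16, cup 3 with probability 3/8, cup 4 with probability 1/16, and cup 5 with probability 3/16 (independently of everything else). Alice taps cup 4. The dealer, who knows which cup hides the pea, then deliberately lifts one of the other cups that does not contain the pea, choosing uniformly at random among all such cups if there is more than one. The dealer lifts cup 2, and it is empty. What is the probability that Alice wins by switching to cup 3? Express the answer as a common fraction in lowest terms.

8/17

Apply Bayes' rule, conditioning on where the pea actually is.
If it is under either of cups 1 and 5 (prior 3/16 each): the dealer has 3 equally likely choices, so probability 1/3; weight (3/16)·(1/3) = 1/16 each.
If it is under cup 2 (prior 3/16): the dealer opened cup 2, so this case is ruled out; weight (3/16)·0 = 0.
If it is under cup 3 (prior 3/8): the dealer has 3 equally likely choices, so probability 1/3; weight (3/8)·(1/3) = 1/8.
If it is under cup 4 (prior 1/16): the dealer has 4 equally likely choices, so probability 1/4; weight (1/16)·(1/4) = 1/64.
The weights sum to 17/64.
So P(the pea under cup 3 | the dealer opened cup 2) = (1/8) / (17/64) = 8/17.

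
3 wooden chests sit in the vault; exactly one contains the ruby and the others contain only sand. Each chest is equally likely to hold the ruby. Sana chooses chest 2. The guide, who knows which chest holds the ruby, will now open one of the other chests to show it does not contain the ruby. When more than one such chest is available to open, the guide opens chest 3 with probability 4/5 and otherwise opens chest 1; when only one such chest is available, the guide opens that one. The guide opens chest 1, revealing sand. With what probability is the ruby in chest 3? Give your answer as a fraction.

5/6

Condition on the true location of the ruby.
If it is in chest 1 (prior 1/3): the guide opened chest 1, so this case is ruled out; weight (1/3)·0 = 0.
If it is in chest 2 (prior 1/3): chest 3 is available but not opened, probability 1/5; weight (1/3)·(1/5) = 1/15.
If it is in chest 3 (prior 1/3): only chest 1 is available, probability 1; weight (1/3)·1 = 1/3.
The weights sum to 2/5.
So P(the ruby in chest 3 | the guide opened chest 1) = (1/3) / (2/5) = 5/6.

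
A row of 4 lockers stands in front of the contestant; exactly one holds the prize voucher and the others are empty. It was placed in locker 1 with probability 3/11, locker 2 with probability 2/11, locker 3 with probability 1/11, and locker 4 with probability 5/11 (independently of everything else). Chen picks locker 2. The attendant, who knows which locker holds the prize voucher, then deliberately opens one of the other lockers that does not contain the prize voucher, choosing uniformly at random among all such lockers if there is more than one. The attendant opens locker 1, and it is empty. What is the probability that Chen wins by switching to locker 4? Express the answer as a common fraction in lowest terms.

15/22

Consider each possible location of the prize voucher in turn.
If it is in locker 1 (prior 3/11): the attendant opened locker 1, so this case is ruled out; weight (3/11)·0 = 0.
If it is in locker 2 (prior 2/11): the attendant has 3 equally likely choices, so probability 1/3; weight (2/11)·(1/3) = 2/33.
If it is in locker 3 (prior 1/11): the attendant has 2 equally likely choices, so probability 1/2; weight (1/11)·(1/2) = 1/22.
If it is in locker 4 (prior 5/11): the attendant has 2 equally likely choices, so probability 1/2; weight (5/11)·(1/2) = 5/22.
The weights sum to 1/3.
So P(the prize voucher in locker 4 | the attendant opened locker 1) = (5/22) / (1/3) = 15/22.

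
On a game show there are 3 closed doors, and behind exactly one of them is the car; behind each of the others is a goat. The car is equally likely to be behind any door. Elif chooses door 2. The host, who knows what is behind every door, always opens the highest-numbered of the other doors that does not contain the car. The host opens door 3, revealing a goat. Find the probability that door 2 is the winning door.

Consider each possible location of the car in turn.
If it is behind either of doors 1 and 2 (prior 1/3 each): door 3 is the highest-numbered option available, probability 1; weight (1/3)·1 = 1/3 each.
If it is behind door 3 (prior 1/3): the host opened door 3, so this case is ruled out; weight (1/3)·0 = 0.
The weights sum to 2/3.
So P(the car behind door 2 | the host opened door 3) = (1/3) / (2/3) = 1/2.

1/2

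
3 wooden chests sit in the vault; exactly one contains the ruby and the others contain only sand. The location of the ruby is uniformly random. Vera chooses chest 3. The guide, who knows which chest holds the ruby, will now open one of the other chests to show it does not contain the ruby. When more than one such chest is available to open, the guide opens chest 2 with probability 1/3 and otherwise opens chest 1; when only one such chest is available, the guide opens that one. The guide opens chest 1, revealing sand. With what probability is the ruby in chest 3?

Consider each possible location of the ruby in turn.
If it is in chest 1 (prior 1/3): the guide opened chest 1, so this case is ruled out; weight (1/3)·0 = 0.
If it is in chest 2 (prior 1/3): only chest 1 is available, probability 1; weight (1/3)·1 = 1/3.
If it is in chest 3 (prior 1/3): chest 2 is available but not opened, probability 2/3; weight (1/3)·(2/3) = 2/9.
The weights sum to 5/9.
So P(the ruby in chest 3 | the guide opened chest 1) = (2/9) / (5/9) = 2/5.

2/5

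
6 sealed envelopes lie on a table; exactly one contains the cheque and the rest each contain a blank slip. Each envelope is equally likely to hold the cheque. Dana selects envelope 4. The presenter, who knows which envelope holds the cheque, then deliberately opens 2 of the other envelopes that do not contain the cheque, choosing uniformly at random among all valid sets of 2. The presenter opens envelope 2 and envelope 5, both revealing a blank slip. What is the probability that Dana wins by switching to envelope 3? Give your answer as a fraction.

5/18

Consider each possible location of the cheque in turn.
If it is in any of envelopes 1, 3, and 6 (prior 1/6 each): the presenter has 6 equally likely choices, so probability 1/6; weight (1/6)·(1/6) = 1/36 each.
If it is in either of envelopes 2 and 5 (prior 1/6 each): that envelope was opened and seen not to hold the prize — ruled out; weight (1/6)·0 = 0 each.
If it is in envelope 4 (prior 1/6): the presenter has 10 equally likely choices, so probability 1/10; weight (1/6)·(1/10) = 1/60.
The weights sum to 1/10.
So P(the cheque in envelope 3 | the presenter opened envelope 2 and envelope 5) = (1/36) / (1/10) = 5/18.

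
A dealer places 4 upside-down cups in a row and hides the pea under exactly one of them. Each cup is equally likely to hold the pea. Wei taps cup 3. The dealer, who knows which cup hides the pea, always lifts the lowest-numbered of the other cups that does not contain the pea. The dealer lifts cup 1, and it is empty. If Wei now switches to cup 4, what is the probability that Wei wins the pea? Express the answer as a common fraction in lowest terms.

Consider each possible location of the pea in turn.
If it is under cup 1 (prior 1/4): the dealer opened cup 1, so this case is ruled out; weight (1/4)·0 = 0.
If it is under any of cups 2, 3, and 4 (prior 1/4 each): cup 1 is the lowest-numbered option available, probability 1; weight (1/4)·1 = 1/4 each.
The weights sum to 3/4.
So P(the pea under cup 4 | the dealer opened cup 1) = (1/4) / (3/4) = 1/3.

1/3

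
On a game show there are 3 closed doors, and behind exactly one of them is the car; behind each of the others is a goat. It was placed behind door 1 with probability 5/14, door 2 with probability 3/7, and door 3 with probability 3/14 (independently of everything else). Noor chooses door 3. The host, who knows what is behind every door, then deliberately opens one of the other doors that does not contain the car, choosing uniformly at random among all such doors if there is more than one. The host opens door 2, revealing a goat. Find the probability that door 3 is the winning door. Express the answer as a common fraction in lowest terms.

Apply Bayes' rule, conditioning on where the car actually is.
If it is behind door 1 (prior 5/14): the host has no choice, probability 1; weight (5/14)·1 = 5/14.
If it is behind door 2 (prior 3/7): the host opened door 2, so this case is ruled out; weight (3/7)·0 = 0.
If it is behind door 3 (prior 3/14): the host has 2 equally likely choices, so probability 1/2; weight (3/14)·(1/2) = 3/28.
The weights sum to 13/28.
So P(the car behind door 3 | the host opened door 2) = (3/28) / (13/28) = 3/13.

3/13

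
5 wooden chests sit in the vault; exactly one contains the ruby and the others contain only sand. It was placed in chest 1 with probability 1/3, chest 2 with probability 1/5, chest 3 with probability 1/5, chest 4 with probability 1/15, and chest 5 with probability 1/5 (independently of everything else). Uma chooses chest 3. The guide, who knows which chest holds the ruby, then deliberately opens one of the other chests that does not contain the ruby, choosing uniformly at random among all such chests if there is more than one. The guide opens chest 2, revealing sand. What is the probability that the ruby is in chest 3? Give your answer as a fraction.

1/5

Consider each possible location of the ruby in turn.
If it is in chest 1 (prior 1/3): the guide has 3 equally likely choices, so probability 1/3; weight (1/3)·(1/3) = 1/9.
If it is in chest 2 (prior 1/5): the guide opened chest 2, so this case is ruled out; weight (1/5)·0 = 0.
If it is in chest 3 (prior 1/5): the guide has 4 equally likely choices, so probability 1/4; weight (1/5)·(1/4) = 1/20.
If it is in chest 4 (prior 1/15): the guide has 3 equally likely choices, so probability 1/3; weight (1/15)·(1/3) = 1/45.
If it is in chest 5 (prior 1/5): the guide has 3 equally likely choices, so probability 1/3; weight (1/5)·(1/3) = 1/15.
The weights sum to 1/4.
So P(the ruby in chest 3 | the guide opened chest 2) = (1/20) / (1/4) = 1/5.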